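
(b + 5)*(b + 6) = b^2 + 11*b + 30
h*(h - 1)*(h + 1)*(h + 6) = h^4 + 6*h^3 - h^2 - 6*h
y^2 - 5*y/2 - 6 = (y - 4)*(y + 3/2)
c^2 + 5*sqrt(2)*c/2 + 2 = (c + sqrt(2)/2)*(c + 2*sqrt(2))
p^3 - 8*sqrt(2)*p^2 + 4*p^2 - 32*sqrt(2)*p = p*(p + 4)*(p - 8*sqrt(2))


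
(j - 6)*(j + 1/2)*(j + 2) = j^3 - 7*j^2/2 - 14*j - 6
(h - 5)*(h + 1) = h^2 - 4*h - 5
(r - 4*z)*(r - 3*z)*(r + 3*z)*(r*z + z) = r^4*z - 4*r^3*z^2 + r^3*z - 9*r^2*z^3 - 4*r^2*z^2 + 36*r*z^4 - 9*r*z^3 + 36*z^4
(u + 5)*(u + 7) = u^2 + 12*u + 35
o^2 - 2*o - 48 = (o - 8)*(o + 6)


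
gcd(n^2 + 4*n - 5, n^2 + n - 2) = n - 1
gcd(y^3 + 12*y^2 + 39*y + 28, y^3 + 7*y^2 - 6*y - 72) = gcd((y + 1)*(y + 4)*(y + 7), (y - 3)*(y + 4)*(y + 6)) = y + 4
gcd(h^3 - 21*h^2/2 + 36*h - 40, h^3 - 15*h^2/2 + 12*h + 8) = h^2 - 8*h + 16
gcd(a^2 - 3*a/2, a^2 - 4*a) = a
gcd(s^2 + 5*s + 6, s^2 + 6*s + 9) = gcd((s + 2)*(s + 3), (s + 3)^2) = s + 3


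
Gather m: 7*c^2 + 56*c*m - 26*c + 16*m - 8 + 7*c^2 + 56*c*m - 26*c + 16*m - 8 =14*c^2 - 52*c + m*(112*c + 32) - 16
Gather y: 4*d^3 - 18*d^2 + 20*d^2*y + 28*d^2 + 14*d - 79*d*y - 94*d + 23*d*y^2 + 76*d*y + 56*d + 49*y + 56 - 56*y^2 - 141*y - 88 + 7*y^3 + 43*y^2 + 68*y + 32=4*d^3 + 10*d^2 - 24*d + 7*y^3 + y^2*(23*d - 13) + y*(20*d^2 - 3*d - 24)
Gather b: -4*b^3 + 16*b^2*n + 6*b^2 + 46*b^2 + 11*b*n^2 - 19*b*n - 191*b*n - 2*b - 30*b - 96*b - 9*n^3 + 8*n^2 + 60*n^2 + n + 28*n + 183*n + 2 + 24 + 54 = -4*b^3 + b^2*(16*n + 52) + b*(11*n^2 - 210*n - 128) - 9*n^3 + 68*n^2 + 212*n + 80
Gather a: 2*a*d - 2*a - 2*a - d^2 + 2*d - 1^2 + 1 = a*(2*d - 4) - d^2 + 2*d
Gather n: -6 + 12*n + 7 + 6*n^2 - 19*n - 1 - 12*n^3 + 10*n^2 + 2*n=-12*n^3 + 16*n^2 - 5*n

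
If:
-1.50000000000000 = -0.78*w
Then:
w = 1.92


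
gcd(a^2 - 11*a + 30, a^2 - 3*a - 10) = a - 5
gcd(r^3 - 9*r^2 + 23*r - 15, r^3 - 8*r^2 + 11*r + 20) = r - 5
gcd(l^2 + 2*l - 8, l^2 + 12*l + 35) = 1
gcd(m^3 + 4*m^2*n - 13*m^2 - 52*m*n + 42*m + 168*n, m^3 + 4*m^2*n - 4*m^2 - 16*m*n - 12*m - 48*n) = m^2 + 4*m*n - 6*m - 24*n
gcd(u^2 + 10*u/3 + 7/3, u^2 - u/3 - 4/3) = u + 1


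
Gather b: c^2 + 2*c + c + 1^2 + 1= c^2 + 3*c + 2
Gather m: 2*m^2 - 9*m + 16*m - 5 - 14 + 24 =2*m^2 + 7*m + 5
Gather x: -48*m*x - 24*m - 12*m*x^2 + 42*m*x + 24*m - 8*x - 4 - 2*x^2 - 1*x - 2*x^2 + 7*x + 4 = x^2*(-12*m - 4) + x*(-6*m - 2)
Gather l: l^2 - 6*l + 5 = l^2 - 6*l + 5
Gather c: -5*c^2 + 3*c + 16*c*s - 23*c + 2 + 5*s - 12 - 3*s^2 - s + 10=-5*c^2 + c*(16*s - 20) - 3*s^2 + 4*s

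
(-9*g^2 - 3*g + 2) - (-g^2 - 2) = -8*g^2 - 3*g + 4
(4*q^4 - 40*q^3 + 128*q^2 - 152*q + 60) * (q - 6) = 4*q^5 - 64*q^4 + 368*q^3 - 920*q^2 + 972*q - 360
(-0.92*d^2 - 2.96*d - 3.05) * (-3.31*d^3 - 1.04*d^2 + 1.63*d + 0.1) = 3.0452*d^5 + 10.7544*d^4 + 11.6743*d^3 - 1.7448*d^2 - 5.2675*d - 0.305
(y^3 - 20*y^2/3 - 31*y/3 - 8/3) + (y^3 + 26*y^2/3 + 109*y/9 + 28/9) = 2*y^3 + 2*y^2 + 16*y/9 + 4/9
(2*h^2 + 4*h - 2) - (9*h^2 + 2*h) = -7*h^2 + 2*h - 2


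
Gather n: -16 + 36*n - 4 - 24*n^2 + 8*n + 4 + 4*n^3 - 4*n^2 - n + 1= 4*n^3 - 28*n^2 + 43*n - 15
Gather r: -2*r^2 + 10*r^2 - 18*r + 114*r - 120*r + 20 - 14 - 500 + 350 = 8*r^2 - 24*r - 144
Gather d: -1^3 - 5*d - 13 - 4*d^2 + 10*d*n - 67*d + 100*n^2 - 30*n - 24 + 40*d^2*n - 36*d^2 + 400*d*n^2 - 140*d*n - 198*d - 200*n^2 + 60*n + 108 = d^2*(40*n - 40) + d*(400*n^2 - 130*n - 270) - 100*n^2 + 30*n + 70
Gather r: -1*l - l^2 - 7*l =-l^2 - 8*l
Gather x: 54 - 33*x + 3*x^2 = 3*x^2 - 33*x + 54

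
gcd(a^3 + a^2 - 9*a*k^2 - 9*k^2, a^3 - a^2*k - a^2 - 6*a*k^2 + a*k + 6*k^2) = a - 3*k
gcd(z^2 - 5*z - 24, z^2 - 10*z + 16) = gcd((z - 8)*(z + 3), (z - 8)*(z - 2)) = z - 8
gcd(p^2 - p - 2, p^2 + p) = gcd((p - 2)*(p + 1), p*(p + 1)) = p + 1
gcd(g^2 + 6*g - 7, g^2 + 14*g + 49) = g + 7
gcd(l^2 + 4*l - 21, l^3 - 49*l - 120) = 1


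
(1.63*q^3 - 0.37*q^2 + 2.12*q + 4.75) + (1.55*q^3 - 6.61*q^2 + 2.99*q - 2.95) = 3.18*q^3 - 6.98*q^2 + 5.11*q + 1.8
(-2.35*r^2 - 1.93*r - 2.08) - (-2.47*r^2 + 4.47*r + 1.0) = 0.12*r^2 - 6.4*r - 3.08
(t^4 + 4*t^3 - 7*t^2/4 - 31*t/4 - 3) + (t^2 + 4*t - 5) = t^4 + 4*t^3 - 3*t^2/4 - 15*t/4 - 8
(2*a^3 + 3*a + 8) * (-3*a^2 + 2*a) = -6*a^5 + 4*a^4 - 9*a^3 - 18*a^2 + 16*a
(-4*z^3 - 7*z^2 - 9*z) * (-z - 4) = 4*z^4 + 23*z^3 + 37*z^2 + 36*z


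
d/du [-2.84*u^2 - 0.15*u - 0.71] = -5.68*u - 0.15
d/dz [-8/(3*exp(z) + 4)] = 24*exp(z)/(3*exp(z) + 4)^2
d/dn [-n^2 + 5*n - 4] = 5 - 2*n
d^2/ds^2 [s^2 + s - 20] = 2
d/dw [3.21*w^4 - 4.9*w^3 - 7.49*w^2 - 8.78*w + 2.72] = 12.84*w^3 - 14.7*w^2 - 14.98*w - 8.78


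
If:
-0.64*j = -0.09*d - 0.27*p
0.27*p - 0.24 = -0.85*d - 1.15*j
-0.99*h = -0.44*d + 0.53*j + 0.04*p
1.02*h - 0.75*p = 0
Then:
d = 0.19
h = 0.05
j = 0.06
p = 0.07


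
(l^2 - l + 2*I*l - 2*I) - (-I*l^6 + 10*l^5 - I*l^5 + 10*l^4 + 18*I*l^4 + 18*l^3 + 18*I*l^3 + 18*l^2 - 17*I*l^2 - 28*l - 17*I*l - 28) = I*l^6 - 10*l^5 + I*l^5 - 10*l^4 - 18*I*l^4 - 18*l^3 - 18*I*l^3 - 17*l^2 + 17*I*l^2 + 27*l + 19*I*l + 28 - 2*I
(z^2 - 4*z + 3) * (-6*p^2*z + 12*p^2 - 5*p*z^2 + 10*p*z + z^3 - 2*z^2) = -6*p^2*z^3 + 36*p^2*z^2 - 66*p^2*z + 36*p^2 - 5*p*z^4 + 30*p*z^3 - 55*p*z^2 + 30*p*z + z^5 - 6*z^4 + 11*z^3 - 6*z^2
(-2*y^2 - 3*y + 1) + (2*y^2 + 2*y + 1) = 2 - y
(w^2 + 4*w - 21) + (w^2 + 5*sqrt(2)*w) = 2*w^2 + 4*w + 5*sqrt(2)*w - 21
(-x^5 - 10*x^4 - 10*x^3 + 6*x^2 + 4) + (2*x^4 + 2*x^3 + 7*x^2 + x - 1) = -x^5 - 8*x^4 - 8*x^3 + 13*x^2 + x + 3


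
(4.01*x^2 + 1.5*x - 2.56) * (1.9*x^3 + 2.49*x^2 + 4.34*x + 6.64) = 7.619*x^5 + 12.8349*x^4 + 16.2744*x^3 + 26.762*x^2 - 1.1504*x - 16.9984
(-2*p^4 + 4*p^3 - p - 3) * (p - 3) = -2*p^5 + 10*p^4 - 12*p^3 - p^2 + 9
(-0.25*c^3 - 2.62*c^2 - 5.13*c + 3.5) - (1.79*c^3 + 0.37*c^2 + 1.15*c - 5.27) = -2.04*c^3 - 2.99*c^2 - 6.28*c + 8.77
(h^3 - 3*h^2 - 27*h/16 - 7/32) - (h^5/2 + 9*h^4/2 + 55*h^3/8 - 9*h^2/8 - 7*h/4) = -h^5/2 - 9*h^4/2 - 47*h^3/8 - 15*h^2/8 + h/16 - 7/32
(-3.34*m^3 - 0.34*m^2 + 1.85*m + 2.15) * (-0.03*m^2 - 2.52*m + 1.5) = 0.1002*m^5 + 8.427*m^4 - 4.2087*m^3 - 5.2365*m^2 - 2.643*m + 3.225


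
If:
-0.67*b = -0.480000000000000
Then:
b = 0.72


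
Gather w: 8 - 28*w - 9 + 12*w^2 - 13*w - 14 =12*w^2 - 41*w - 15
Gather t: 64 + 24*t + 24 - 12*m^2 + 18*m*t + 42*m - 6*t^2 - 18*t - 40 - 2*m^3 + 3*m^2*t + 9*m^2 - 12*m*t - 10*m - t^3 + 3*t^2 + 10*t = -2*m^3 - 3*m^2 + 32*m - t^3 - 3*t^2 + t*(3*m^2 + 6*m + 16) + 48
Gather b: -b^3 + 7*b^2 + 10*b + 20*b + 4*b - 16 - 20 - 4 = -b^3 + 7*b^2 + 34*b - 40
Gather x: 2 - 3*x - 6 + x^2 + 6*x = x^2 + 3*x - 4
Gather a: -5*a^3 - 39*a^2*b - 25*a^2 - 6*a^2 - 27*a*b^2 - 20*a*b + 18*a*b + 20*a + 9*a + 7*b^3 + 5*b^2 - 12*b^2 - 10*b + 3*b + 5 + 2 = -5*a^3 + a^2*(-39*b - 31) + a*(-27*b^2 - 2*b + 29) + 7*b^3 - 7*b^2 - 7*b + 7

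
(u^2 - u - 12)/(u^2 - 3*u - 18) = (u - 4)/(u - 6)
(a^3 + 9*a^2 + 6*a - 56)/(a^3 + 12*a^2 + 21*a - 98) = (a + 4)/(a + 7)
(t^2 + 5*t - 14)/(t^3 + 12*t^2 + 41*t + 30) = (t^2 + 5*t - 14)/(t^3 + 12*t^2 + 41*t + 30)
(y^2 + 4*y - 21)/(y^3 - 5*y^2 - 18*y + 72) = (y + 7)/(y^2 - 2*y - 24)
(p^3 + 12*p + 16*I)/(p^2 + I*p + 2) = (p^2 - 2*I*p + 8)/(p - I)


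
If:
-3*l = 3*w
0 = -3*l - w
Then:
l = 0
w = 0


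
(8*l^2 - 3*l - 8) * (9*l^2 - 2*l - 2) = 72*l^4 - 43*l^3 - 82*l^2 + 22*l + 16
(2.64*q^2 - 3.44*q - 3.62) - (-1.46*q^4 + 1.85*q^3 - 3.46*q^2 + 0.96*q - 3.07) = 1.46*q^4 - 1.85*q^3 + 6.1*q^2 - 4.4*q - 0.55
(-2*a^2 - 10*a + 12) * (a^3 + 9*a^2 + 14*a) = -2*a^5 - 28*a^4 - 106*a^3 - 32*a^2 + 168*a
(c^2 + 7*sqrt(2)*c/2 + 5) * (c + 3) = c^3 + 3*c^2 + 7*sqrt(2)*c^2/2 + 5*c + 21*sqrt(2)*c/2 + 15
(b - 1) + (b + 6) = 2*b + 5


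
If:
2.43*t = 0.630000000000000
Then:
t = 0.26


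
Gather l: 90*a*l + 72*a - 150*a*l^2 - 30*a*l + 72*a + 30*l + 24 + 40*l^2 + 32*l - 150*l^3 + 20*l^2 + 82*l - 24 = 144*a - 150*l^3 + l^2*(60 - 150*a) + l*(60*a + 144)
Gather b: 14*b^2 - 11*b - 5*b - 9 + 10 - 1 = 14*b^2 - 16*b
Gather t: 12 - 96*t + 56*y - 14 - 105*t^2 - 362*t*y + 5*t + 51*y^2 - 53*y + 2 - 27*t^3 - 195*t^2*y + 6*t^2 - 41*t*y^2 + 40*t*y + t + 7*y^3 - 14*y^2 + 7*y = -27*t^3 + t^2*(-195*y - 99) + t*(-41*y^2 - 322*y - 90) + 7*y^3 + 37*y^2 + 10*y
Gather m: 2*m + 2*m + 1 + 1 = 4*m + 2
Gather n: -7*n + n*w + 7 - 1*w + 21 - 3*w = n*(w - 7) - 4*w + 28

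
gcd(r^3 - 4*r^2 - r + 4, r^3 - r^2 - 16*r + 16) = r^2 - 5*r + 4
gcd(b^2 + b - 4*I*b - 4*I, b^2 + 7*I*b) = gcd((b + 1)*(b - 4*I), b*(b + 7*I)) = 1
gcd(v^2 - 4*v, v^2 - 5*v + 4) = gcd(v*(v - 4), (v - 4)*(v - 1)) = v - 4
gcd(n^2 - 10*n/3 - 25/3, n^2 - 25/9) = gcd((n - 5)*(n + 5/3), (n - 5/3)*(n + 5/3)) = n + 5/3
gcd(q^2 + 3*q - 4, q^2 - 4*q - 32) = q + 4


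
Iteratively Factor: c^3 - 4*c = (c + 2)*(c^2 - 2*c) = (c - 2)*(c + 2)*(c)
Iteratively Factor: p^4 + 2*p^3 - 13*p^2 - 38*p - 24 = (p - 4)*(p^3 + 6*p^2 + 11*p + 6) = (p - 4)*(p + 2)*(p^2 + 4*p + 3) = (p - 4)*(p + 2)*(p + 3)*(p + 1)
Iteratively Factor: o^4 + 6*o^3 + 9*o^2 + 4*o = (o + 4)*(o^3 + 2*o^2 + o) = (o + 1)*(o + 4)*(o^2 + o) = (o + 1)^2*(o + 4)*(o)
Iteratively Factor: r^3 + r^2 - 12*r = (r)*(r^2 + r - 12) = r*(r - 3)*(r + 4)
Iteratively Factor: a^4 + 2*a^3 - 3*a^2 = (a + 3)*(a^3 - a^2) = a*(a + 3)*(a^2 - a) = a*(a - 1)*(a + 3)*(a)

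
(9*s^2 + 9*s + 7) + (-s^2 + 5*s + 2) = 8*s^2 + 14*s + 9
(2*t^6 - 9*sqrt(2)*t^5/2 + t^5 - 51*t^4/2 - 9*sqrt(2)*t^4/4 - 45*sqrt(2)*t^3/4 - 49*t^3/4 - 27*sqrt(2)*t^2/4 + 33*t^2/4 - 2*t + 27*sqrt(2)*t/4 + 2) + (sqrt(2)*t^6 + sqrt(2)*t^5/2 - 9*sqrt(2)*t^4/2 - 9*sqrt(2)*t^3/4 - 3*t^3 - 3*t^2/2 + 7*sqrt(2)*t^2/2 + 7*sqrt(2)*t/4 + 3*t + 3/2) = sqrt(2)*t^6 + 2*t^6 - 4*sqrt(2)*t^5 + t^5 - 51*t^4/2 - 27*sqrt(2)*t^4/4 - 27*sqrt(2)*t^3/2 - 61*t^3/4 - 13*sqrt(2)*t^2/4 + 27*t^2/4 + t + 17*sqrt(2)*t/2 + 7/2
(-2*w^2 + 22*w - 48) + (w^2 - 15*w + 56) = -w^2 + 7*w + 8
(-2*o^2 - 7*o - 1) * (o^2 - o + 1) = -2*o^4 - 5*o^3 + 4*o^2 - 6*o - 1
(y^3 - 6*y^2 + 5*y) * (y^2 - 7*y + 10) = y^5 - 13*y^4 + 57*y^3 - 95*y^2 + 50*y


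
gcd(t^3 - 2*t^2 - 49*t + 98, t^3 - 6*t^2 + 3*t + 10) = t - 2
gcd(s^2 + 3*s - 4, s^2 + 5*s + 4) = s + 4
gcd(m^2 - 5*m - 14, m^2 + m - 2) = m + 2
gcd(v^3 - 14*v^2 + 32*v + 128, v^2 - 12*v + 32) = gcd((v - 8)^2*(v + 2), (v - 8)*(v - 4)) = v - 8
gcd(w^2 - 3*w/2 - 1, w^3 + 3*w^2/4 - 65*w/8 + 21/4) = w - 2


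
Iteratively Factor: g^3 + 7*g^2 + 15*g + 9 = (g + 1)*(g^2 + 6*g + 9) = (g + 1)*(g + 3)*(g + 3)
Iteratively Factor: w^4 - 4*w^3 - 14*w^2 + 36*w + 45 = (w - 5)*(w^3 + w^2 - 9*w - 9) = (w - 5)*(w + 3)*(w^2 - 2*w - 3) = (w - 5)*(w + 1)*(w + 3)*(w - 3)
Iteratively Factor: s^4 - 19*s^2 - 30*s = (s + 2)*(s^3 - 2*s^2 - 15*s) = s*(s + 2)*(s^2 - 2*s - 15) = s*(s + 2)*(s + 3)*(s - 5)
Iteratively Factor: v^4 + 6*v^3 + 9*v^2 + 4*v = (v + 1)*(v^3 + 5*v^2 + 4*v) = v*(v + 1)*(v^2 + 5*v + 4) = v*(v + 1)*(v + 4)*(v + 1)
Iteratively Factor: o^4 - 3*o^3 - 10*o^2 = (o)*(o^3 - 3*o^2 - 10*o) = o*(o + 2)*(o^2 - 5*o) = o*(o - 5)*(o + 2)*(o)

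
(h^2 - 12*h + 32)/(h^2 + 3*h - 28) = (h - 8)/(h + 7)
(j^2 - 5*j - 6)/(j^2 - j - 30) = (j + 1)/(j + 5)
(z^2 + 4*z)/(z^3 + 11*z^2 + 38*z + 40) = z/(z^2 + 7*z + 10)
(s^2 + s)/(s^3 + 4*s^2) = (s + 1)/(s*(s + 4))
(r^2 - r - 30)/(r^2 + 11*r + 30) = (r - 6)/(r + 6)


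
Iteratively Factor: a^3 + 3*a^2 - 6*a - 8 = (a + 1)*(a^2 + 2*a - 8) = (a + 1)*(a + 4)*(a - 2)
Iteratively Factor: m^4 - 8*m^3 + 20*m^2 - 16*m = (m - 4)*(m^3 - 4*m^2 + 4*m) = m*(m - 4)*(m^2 - 4*m + 4) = m*(m - 4)*(m - 2)*(m - 2)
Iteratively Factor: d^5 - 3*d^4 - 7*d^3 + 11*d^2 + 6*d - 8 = (d + 1)*(d^4 - 4*d^3 - 3*d^2 + 14*d - 8) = (d - 1)*(d + 1)*(d^3 - 3*d^2 - 6*d + 8) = (d - 1)^2*(d + 1)*(d^2 - 2*d - 8) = (d - 1)^2*(d + 1)*(d + 2)*(d - 4)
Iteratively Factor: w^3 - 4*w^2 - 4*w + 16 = (w - 4)*(w^2 - 4) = (w - 4)*(w + 2)*(w - 2)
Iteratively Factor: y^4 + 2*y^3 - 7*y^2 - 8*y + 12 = (y + 3)*(y^3 - y^2 - 4*y + 4) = (y - 1)*(y + 3)*(y^2 - 4) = (y - 2)*(y - 1)*(y + 3)*(y + 2)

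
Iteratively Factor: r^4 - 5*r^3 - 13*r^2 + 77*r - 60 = (r - 5)*(r^3 - 13*r + 12) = (r - 5)*(r - 1)*(r^2 + r - 12) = (r - 5)*(r - 1)*(r + 4)*(r - 3)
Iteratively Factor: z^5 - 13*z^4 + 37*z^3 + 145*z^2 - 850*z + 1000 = (z - 2)*(z^4 - 11*z^3 + 15*z^2 + 175*z - 500) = (z - 5)*(z - 2)*(z^3 - 6*z^2 - 15*z + 100) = (z - 5)^2*(z - 2)*(z^2 - z - 20) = (z - 5)^2*(z - 2)*(z + 4)*(z - 5)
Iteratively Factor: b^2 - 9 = (b - 3)*(b + 3)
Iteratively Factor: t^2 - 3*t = (t - 3)*(t)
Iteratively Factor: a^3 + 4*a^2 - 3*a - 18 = (a + 3)*(a^2 + a - 6) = (a + 3)^2*(a - 2)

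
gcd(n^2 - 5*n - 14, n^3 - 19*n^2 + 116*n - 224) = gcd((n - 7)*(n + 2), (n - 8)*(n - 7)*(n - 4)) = n - 7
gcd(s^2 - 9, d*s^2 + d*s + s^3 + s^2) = 1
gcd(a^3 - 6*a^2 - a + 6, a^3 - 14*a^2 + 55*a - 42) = a^2 - 7*a + 6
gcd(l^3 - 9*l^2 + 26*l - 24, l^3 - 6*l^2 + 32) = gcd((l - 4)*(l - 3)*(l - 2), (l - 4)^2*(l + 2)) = l - 4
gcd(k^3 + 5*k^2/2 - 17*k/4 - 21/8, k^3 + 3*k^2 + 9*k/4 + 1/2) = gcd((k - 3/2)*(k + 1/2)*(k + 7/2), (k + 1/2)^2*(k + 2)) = k + 1/2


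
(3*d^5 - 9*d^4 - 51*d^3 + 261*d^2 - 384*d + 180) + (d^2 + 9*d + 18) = 3*d^5 - 9*d^4 - 51*d^3 + 262*d^2 - 375*d + 198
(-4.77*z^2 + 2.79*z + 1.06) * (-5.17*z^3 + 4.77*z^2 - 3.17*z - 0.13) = 24.6609*z^5 - 37.1772*z^4 + 22.949*z^3 - 3.168*z^2 - 3.7229*z - 0.1378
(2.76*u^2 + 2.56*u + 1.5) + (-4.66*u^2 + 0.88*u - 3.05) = -1.9*u^2 + 3.44*u - 1.55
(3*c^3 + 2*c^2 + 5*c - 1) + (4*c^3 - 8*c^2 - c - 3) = 7*c^3 - 6*c^2 + 4*c - 4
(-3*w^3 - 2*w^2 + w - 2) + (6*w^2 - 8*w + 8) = -3*w^3 + 4*w^2 - 7*w + 6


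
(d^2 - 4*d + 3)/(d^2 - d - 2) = (-d^2 + 4*d - 3)/(-d^2 + d + 2)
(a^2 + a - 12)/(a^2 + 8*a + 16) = (a - 3)/(a + 4)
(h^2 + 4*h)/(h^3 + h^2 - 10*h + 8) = h/(h^2 - 3*h + 2)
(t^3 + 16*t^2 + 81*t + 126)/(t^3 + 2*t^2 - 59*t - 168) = (t + 6)/(t - 8)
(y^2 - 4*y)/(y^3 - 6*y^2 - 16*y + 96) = y/(y^2 - 2*y - 24)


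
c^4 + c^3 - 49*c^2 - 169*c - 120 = (c - 8)*(c + 1)*(c + 3)*(c + 5)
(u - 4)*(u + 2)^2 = u^3 - 12*u - 16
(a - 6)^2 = a^2 - 12*a + 36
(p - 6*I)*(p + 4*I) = p^2 - 2*I*p + 24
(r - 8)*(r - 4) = r^2 - 12*r + 32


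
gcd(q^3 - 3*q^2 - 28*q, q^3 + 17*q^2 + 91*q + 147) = 1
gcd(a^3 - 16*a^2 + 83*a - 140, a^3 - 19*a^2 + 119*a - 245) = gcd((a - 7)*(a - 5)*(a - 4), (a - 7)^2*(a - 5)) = a^2 - 12*a + 35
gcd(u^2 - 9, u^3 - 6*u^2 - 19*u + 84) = u - 3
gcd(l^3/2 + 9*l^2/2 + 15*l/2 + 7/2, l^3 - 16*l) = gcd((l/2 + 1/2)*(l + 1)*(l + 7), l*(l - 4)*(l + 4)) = 1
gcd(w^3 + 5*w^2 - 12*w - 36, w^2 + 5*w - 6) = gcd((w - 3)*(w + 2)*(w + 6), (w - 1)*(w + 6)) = w + 6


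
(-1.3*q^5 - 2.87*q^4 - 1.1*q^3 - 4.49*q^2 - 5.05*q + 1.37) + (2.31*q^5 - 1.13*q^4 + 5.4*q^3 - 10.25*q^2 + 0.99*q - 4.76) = 1.01*q^5 - 4.0*q^4 + 4.3*q^3 - 14.74*q^2 - 4.06*q - 3.39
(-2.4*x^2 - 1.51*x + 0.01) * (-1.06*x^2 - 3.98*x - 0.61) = 2.544*x^4 + 11.1526*x^3 + 7.4632*x^2 + 0.8813*x - 0.0061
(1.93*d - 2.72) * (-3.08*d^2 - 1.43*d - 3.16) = -5.9444*d^3 + 5.6177*d^2 - 2.2092*d + 8.5952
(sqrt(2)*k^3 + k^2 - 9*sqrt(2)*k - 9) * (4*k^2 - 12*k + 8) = 4*sqrt(2)*k^5 - 12*sqrt(2)*k^4 + 4*k^4 - 28*sqrt(2)*k^3 - 12*k^3 - 28*k^2 + 108*sqrt(2)*k^2 - 72*sqrt(2)*k + 108*k - 72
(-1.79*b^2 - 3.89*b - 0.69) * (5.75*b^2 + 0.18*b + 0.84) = -10.2925*b^4 - 22.6897*b^3 - 6.1713*b^2 - 3.3918*b - 0.5796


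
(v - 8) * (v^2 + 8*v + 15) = v^3 - 49*v - 120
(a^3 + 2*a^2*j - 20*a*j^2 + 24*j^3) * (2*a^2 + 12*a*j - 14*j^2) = 2*a^5 + 16*a^4*j - 30*a^3*j^2 - 220*a^2*j^3 + 568*a*j^4 - 336*j^5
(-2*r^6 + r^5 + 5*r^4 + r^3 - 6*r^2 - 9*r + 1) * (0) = 0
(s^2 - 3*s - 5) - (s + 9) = s^2 - 4*s - 14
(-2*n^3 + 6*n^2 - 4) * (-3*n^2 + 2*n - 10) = 6*n^5 - 22*n^4 + 32*n^3 - 48*n^2 - 8*n + 40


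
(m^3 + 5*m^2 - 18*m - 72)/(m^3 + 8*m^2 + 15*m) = (m^2 + 2*m - 24)/(m*(m + 5))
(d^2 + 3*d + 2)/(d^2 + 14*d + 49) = (d^2 + 3*d + 2)/(d^2 + 14*d + 49)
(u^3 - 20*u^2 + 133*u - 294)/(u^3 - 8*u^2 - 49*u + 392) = (u^2 - 13*u + 42)/(u^2 - u - 56)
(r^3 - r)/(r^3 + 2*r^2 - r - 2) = r/(r + 2)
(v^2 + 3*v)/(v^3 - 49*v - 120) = v/(v^2 - 3*v - 40)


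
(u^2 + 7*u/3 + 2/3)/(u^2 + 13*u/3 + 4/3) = (u + 2)/(u + 4)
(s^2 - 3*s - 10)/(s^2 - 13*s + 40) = (s + 2)/(s - 8)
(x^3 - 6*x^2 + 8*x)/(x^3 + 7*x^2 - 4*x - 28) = x*(x - 4)/(x^2 + 9*x + 14)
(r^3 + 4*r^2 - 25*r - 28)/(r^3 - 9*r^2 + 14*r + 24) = (r + 7)/(r - 6)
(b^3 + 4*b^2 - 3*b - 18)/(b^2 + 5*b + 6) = (b^2 + b - 6)/(b + 2)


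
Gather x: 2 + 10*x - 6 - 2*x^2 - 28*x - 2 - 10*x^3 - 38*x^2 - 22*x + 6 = -10*x^3 - 40*x^2 - 40*x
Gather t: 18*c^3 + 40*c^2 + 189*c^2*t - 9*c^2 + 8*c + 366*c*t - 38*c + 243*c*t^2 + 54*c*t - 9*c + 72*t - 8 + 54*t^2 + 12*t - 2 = 18*c^3 + 31*c^2 - 39*c + t^2*(243*c + 54) + t*(189*c^2 + 420*c + 84) - 10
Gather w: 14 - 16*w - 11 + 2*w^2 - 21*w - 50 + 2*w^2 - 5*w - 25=4*w^2 - 42*w - 72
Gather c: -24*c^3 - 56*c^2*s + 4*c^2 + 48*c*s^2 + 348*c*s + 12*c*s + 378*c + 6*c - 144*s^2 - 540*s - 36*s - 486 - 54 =-24*c^3 + c^2*(4 - 56*s) + c*(48*s^2 + 360*s + 384) - 144*s^2 - 576*s - 540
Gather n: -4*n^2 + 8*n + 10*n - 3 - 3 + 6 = -4*n^2 + 18*n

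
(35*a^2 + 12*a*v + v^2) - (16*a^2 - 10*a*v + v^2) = 19*a^2 + 22*a*v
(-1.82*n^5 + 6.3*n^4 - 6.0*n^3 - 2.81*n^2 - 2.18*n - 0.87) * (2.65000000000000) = -4.823*n^5 + 16.695*n^4 - 15.9*n^3 - 7.4465*n^2 - 5.777*n - 2.3055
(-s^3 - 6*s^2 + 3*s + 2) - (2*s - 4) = -s^3 - 6*s^2 + s + 6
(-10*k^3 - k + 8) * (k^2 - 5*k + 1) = -10*k^5 + 50*k^4 - 11*k^3 + 13*k^2 - 41*k + 8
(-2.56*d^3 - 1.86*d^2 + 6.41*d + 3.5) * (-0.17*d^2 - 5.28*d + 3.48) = 0.4352*d^5 + 13.833*d^4 - 0.177699999999999*d^3 - 40.9126*d^2 + 3.8268*d + 12.18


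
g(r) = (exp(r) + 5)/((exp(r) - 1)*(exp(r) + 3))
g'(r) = exp(r)/((exp(r) - 1)*(exp(r) + 3)) - (exp(r) + 5)*exp(r)/((exp(r) - 1)*(exp(r) + 3)^2) - (exp(r) + 5)*exp(r)/((exp(r) - 1)^2*(exp(r) + 3))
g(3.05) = 0.05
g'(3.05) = -0.06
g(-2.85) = -1.76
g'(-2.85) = -0.09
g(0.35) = 3.47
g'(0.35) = -12.08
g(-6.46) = -1.67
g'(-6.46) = -0.00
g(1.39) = 0.43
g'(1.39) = -0.62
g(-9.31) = -1.67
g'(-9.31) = -0.00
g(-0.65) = -3.28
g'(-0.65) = -3.41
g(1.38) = 0.43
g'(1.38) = -0.63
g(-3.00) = -1.74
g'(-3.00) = -0.08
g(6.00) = 0.00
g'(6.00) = 0.00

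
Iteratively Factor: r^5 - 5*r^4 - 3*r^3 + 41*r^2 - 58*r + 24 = (r - 2)*(r^4 - 3*r^3 - 9*r^2 + 23*r - 12) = (r - 2)*(r - 1)*(r^3 - 2*r^2 - 11*r + 12) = (r - 4)*(r - 2)*(r - 1)*(r^2 + 2*r - 3) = (r - 4)*(r - 2)*(r - 1)*(r + 3)*(r - 1)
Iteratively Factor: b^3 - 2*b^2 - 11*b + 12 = (b + 3)*(b^2 - 5*b + 4) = (b - 4)*(b + 3)*(b - 1)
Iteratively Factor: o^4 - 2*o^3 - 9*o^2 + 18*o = (o - 2)*(o^3 - 9*o) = (o - 3)*(o - 2)*(o^2 + 3*o) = (o - 3)*(o - 2)*(o + 3)*(o)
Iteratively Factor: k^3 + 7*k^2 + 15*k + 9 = (k + 1)*(k^2 + 6*k + 9) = (k + 1)*(k + 3)*(k + 3)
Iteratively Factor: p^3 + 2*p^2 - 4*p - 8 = (p + 2)*(p^2 - 4) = (p + 2)^2*(p - 2)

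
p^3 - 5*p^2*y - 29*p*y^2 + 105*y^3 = (p - 7*y)*(p - 3*y)*(p + 5*y)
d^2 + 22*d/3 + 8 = (d + 4/3)*(d + 6)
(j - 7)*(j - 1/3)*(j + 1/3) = j^3 - 7*j^2 - j/9 + 7/9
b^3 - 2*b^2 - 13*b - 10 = (b - 5)*(b + 1)*(b + 2)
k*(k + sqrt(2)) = k^2 + sqrt(2)*k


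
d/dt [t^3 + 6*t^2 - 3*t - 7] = 3*t^2 + 12*t - 3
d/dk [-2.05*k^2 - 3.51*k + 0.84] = -4.1*k - 3.51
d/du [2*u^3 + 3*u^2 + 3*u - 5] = 6*u^2 + 6*u + 3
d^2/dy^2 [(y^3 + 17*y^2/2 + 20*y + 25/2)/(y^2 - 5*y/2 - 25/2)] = 120/(y^3 - 15*y^2 + 75*y - 125)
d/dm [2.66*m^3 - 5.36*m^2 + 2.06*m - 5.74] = 7.98*m^2 - 10.72*m + 2.06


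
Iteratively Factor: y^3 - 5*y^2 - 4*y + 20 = (y - 5)*(y^2 - 4) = (y - 5)*(y + 2)*(y - 2)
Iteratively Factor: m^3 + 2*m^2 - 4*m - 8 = (m - 2)*(m^2 + 4*m + 4) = (m - 2)*(m + 2)*(m + 2)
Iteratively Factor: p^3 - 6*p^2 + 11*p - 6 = (p - 3)*(p^2 - 3*p + 2) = (p - 3)*(p - 2)*(p - 1)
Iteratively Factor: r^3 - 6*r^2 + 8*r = (r - 4)*(r^2 - 2*r) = r*(r - 4)*(r - 2)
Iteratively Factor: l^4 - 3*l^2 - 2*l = (l + 1)*(l^3 - l^2 - 2*l) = l*(l + 1)*(l^2 - l - 2) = l*(l + 1)^2*(l - 2)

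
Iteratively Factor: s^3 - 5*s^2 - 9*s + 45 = (s - 5)*(s^2 - 9) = (s - 5)*(s + 3)*(s - 3)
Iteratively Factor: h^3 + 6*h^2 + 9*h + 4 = (h + 1)*(h^2 + 5*h + 4) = (h + 1)^2*(h + 4)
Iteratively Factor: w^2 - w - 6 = (w - 3)*(w + 2)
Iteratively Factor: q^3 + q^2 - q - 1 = (q + 1)*(q^2 - 1) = (q + 1)^2*(q - 1)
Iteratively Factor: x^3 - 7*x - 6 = (x + 2)*(x^2 - 2*x - 3) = (x + 1)*(x + 2)*(x - 3)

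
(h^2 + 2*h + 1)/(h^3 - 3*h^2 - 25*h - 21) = (h + 1)/(h^2 - 4*h - 21)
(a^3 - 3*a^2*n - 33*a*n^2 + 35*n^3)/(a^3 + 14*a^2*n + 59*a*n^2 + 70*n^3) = (a^2 - 8*a*n + 7*n^2)/(a^2 + 9*a*n + 14*n^2)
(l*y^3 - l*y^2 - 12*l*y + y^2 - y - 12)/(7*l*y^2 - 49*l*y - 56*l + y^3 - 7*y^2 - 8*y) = (-l*y^3 + l*y^2 + 12*l*y - y^2 + y + 12)/(-7*l*y^2 + 49*l*y + 56*l - y^3 + 7*y^2 + 8*y)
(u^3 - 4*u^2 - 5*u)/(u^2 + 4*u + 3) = u*(u - 5)/(u + 3)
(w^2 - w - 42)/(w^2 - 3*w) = (w^2 - w - 42)/(w*(w - 3))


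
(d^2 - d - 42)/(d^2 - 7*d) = (d + 6)/d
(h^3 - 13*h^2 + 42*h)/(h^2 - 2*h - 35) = h*(h - 6)/(h + 5)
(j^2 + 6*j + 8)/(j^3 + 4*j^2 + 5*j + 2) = (j + 4)/(j^2 + 2*j + 1)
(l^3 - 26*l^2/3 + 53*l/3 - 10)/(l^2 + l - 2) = (l^2 - 23*l/3 + 10)/(l + 2)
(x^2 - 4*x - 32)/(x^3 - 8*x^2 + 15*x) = (x^2 - 4*x - 32)/(x*(x^2 - 8*x + 15))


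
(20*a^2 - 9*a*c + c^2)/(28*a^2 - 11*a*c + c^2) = (5*a - c)/(7*a - c)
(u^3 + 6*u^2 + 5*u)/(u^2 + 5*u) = u + 1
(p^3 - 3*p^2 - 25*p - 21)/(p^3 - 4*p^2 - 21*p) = (p + 1)/p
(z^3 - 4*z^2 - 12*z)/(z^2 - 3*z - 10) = z*(z - 6)/(z - 5)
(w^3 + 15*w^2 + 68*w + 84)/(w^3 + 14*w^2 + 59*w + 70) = (w + 6)/(w + 5)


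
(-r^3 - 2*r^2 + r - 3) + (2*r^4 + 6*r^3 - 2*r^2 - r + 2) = 2*r^4 + 5*r^3 - 4*r^2 - 1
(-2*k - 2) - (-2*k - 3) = 1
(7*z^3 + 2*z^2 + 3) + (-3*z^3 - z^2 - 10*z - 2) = 4*z^3 + z^2 - 10*z + 1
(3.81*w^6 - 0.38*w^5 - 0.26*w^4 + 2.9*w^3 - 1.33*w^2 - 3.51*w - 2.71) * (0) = 0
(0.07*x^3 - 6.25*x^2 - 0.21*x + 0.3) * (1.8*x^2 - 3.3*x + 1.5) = 0.126*x^5 - 11.481*x^4 + 20.352*x^3 - 8.142*x^2 - 1.305*x + 0.45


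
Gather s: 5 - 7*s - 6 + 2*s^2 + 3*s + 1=2*s^2 - 4*s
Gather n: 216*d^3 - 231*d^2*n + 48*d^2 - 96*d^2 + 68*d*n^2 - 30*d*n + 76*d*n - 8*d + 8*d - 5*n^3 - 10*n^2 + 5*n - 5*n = 216*d^3 - 48*d^2 - 5*n^3 + n^2*(68*d - 10) + n*(-231*d^2 + 46*d)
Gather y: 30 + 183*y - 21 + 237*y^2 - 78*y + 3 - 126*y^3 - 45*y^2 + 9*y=-126*y^3 + 192*y^2 + 114*y + 12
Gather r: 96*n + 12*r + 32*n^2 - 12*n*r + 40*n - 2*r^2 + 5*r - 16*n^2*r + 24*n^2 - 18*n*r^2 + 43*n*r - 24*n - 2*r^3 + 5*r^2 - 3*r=56*n^2 + 112*n - 2*r^3 + r^2*(3 - 18*n) + r*(-16*n^2 + 31*n + 14)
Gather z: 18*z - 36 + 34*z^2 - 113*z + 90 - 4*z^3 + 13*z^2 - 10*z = -4*z^3 + 47*z^2 - 105*z + 54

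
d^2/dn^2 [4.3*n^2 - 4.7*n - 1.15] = 8.60000000000000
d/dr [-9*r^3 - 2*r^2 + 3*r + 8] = -27*r^2 - 4*r + 3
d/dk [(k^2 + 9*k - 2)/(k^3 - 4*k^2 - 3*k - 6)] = (-k^4 - 18*k^3 + 39*k^2 - 28*k - 60)/(k^6 - 8*k^5 + 10*k^4 + 12*k^3 + 57*k^2 + 36*k + 36)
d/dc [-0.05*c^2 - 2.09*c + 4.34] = -0.1*c - 2.09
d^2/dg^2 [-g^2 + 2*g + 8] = -2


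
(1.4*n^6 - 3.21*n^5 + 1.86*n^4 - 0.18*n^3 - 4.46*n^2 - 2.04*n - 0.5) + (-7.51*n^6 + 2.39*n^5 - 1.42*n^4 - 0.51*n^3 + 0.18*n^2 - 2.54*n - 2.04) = -6.11*n^6 - 0.82*n^5 + 0.44*n^4 - 0.69*n^3 - 4.28*n^2 - 4.58*n - 2.54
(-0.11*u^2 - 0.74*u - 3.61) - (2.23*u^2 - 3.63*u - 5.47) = -2.34*u^2 + 2.89*u + 1.86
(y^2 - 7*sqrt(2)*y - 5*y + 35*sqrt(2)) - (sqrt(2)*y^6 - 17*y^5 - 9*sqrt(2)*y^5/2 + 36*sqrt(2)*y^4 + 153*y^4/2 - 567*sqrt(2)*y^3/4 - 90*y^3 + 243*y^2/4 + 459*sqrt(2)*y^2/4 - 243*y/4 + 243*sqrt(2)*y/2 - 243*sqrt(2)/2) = -sqrt(2)*y^6 + 9*sqrt(2)*y^5/2 + 17*y^5 - 153*y^4/2 - 36*sqrt(2)*y^4 + 90*y^3 + 567*sqrt(2)*y^3/4 - 459*sqrt(2)*y^2/4 - 239*y^2/4 - 257*sqrt(2)*y/2 + 223*y/4 + 313*sqrt(2)/2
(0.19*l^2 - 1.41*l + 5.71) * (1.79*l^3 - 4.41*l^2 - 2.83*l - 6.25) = 0.3401*l^5 - 3.3618*l^4 + 15.9013*l^3 - 22.3783*l^2 - 7.3468*l - 35.6875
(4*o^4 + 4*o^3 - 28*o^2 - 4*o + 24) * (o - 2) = 4*o^5 - 4*o^4 - 36*o^3 + 52*o^2 + 32*o - 48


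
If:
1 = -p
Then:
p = -1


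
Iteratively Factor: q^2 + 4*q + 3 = (q + 3)*(q + 1)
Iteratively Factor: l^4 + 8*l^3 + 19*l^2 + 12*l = (l)*(l^3 + 8*l^2 + 19*l + 12) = l*(l + 3)*(l^2 + 5*l + 4) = l*(l + 3)*(l + 4)*(l + 1)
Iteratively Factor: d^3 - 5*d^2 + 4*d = (d)*(d^2 - 5*d + 4) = d*(d - 4)*(d - 1)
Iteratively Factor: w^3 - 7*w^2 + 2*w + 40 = (w - 5)*(w^2 - 2*w - 8) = (w - 5)*(w - 4)*(w + 2)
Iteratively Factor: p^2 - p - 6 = (p + 2)*(p - 3)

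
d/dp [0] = 0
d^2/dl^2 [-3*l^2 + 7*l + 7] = -6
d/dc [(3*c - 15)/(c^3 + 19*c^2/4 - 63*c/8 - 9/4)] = 24*(-16*c^3 + 82*c^2 + 380*c - 333)/(64*c^6 + 608*c^5 + 436*c^4 - 5076*c^3 + 2601*c^2 + 2268*c + 324)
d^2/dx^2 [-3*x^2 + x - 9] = -6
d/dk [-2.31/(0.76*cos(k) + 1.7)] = -1.7556*sin(k)/(0.76*cos(k) + 1.7)^2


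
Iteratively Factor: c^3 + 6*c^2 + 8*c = (c + 2)*(c^2 + 4*c) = (c + 2)*(c + 4)*(c)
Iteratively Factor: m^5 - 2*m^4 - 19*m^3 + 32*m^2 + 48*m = (m + 1)*(m^4 - 3*m^3 - 16*m^2 + 48*m) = (m - 4)*(m + 1)*(m^3 + m^2 - 12*m) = (m - 4)*(m + 1)*(m + 4)*(m^2 - 3*m) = m*(m - 4)*(m + 1)*(m + 4)*(m - 3)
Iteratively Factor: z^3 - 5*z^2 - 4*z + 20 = (z + 2)*(z^2 - 7*z + 10) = (z - 2)*(z + 2)*(z - 5)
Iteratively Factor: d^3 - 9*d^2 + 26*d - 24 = (d - 3)*(d^2 - 6*d + 8) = (d - 3)*(d - 2)*(d - 4)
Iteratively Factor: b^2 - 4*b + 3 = (b - 3)*(b - 1)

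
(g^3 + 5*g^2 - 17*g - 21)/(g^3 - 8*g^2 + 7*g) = (g^3 + 5*g^2 - 17*g - 21)/(g*(g^2 - 8*g + 7))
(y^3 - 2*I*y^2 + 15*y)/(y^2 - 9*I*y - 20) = y*(y + 3*I)/(y - 4*I)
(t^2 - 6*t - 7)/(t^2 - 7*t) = (t + 1)/t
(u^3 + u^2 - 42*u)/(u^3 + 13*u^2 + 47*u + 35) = u*(u - 6)/(u^2 + 6*u + 5)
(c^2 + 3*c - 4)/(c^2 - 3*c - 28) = (c - 1)/(c - 7)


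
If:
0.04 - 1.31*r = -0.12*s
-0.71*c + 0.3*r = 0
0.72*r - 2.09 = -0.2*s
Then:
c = 0.31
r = 0.74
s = 7.78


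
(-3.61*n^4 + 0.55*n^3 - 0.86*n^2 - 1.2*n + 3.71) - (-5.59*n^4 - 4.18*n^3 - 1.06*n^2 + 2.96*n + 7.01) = 1.98*n^4 + 4.73*n^3 + 0.2*n^2 - 4.16*n - 3.3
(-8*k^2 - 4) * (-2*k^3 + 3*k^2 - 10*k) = 16*k^5 - 24*k^4 + 88*k^3 - 12*k^2 + 40*k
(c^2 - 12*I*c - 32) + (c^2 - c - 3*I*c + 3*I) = 2*c^2 - c - 15*I*c - 32 + 3*I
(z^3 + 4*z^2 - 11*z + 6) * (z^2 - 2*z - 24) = z^5 + 2*z^4 - 43*z^3 - 68*z^2 + 252*z - 144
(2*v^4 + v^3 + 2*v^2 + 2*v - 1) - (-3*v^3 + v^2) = 2*v^4 + 4*v^3 + v^2 + 2*v - 1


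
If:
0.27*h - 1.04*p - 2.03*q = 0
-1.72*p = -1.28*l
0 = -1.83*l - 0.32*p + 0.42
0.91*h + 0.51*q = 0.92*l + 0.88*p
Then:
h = 0.37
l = 0.20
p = 0.15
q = -0.03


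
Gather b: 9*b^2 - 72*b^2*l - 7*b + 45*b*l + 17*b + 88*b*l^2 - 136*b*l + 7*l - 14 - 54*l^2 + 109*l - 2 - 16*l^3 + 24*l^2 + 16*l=b^2*(9 - 72*l) + b*(88*l^2 - 91*l + 10) - 16*l^3 - 30*l^2 + 132*l - 16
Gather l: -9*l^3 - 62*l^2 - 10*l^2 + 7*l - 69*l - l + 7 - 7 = -9*l^3 - 72*l^2 - 63*l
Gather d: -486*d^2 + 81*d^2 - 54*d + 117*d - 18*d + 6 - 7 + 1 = -405*d^2 + 45*d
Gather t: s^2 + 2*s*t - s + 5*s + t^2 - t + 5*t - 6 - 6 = s^2 + 4*s + t^2 + t*(2*s + 4) - 12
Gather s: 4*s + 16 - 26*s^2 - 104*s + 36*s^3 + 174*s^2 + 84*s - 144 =36*s^3 + 148*s^2 - 16*s - 128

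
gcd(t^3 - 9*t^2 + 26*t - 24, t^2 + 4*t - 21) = t - 3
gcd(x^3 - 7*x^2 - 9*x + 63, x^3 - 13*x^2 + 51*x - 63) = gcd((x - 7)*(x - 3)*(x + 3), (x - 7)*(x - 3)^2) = x^2 - 10*x + 21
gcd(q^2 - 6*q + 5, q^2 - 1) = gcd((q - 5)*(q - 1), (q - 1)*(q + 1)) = q - 1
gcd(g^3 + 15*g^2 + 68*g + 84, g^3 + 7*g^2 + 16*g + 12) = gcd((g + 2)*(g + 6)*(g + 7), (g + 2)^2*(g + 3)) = g + 2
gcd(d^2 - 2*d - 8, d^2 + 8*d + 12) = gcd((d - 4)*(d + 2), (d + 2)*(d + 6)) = d + 2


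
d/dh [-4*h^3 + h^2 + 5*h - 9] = -12*h^2 + 2*h + 5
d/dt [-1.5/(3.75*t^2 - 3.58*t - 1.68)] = (11.25*t - 5.37)/(-3.75*t^2 + 3.58*t + 1.68)^2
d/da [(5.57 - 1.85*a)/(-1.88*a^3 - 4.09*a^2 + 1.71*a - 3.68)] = (-6.956*a^3 + 23.8483*a^2 + 45.5626*a - 2.7167)/(3.5344*a^6 + 15.3784*a^5 + 10.2985*a^4 - 0.151*a^3 + 33.0265*a^2 - 12.5856*a + 13.5424)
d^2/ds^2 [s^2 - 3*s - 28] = 2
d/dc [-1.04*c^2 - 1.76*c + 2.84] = -2.08*c - 1.76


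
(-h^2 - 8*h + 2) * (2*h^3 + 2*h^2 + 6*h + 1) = -2*h^5 - 18*h^4 - 18*h^3 - 45*h^2 + 4*h + 2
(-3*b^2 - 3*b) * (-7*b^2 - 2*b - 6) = 21*b^4 + 27*b^3 + 24*b^2 + 18*b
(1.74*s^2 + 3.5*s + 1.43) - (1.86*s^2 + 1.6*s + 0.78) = -0.12*s^2 + 1.9*s + 0.65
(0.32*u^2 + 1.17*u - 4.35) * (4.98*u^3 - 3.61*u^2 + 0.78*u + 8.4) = 1.5936*u^5 + 4.6714*u^4 - 25.6371*u^3 + 19.3041*u^2 + 6.435*u - 36.54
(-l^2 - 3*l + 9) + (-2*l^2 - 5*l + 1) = -3*l^2 - 8*l + 10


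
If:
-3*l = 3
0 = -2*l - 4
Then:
No Solution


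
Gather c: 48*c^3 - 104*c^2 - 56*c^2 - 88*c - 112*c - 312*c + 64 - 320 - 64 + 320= 48*c^3 - 160*c^2 - 512*c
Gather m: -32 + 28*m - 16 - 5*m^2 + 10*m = -5*m^2 + 38*m - 48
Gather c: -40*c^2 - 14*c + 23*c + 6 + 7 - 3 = -40*c^2 + 9*c + 10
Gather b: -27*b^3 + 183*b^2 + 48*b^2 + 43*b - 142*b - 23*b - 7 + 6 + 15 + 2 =-27*b^3 + 231*b^2 - 122*b + 16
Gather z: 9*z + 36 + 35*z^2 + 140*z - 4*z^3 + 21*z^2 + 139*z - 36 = -4*z^3 + 56*z^2 + 288*z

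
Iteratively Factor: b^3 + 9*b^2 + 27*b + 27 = (b + 3)*(b^2 + 6*b + 9) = (b + 3)^2*(b + 3)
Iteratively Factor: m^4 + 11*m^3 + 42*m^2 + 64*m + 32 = (m + 2)*(m^3 + 9*m^2 + 24*m + 16) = (m + 1)*(m + 2)*(m^2 + 8*m + 16) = (m + 1)*(m + 2)*(m + 4)*(m + 4)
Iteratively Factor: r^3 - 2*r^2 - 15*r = (r - 5)*(r^2 + 3*r) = (r - 5)*(r + 3)*(r)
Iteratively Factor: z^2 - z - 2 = (z - 2)*(z + 1)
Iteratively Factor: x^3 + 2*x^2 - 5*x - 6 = (x + 3)*(x^2 - x - 2) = (x + 1)*(x + 3)*(x - 2)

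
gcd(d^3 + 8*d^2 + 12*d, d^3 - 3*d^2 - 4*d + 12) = d + 2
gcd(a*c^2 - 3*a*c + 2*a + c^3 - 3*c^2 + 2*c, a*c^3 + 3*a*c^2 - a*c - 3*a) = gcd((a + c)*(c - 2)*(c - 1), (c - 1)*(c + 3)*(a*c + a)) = c - 1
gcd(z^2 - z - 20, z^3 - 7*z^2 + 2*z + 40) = z - 5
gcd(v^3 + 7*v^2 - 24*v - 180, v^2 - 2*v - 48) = v + 6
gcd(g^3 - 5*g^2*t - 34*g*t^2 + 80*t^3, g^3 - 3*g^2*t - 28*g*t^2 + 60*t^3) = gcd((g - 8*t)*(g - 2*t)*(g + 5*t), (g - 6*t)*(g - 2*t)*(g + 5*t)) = -g^2 - 3*g*t + 10*t^2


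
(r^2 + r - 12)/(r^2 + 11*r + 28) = (r - 3)/(r + 7)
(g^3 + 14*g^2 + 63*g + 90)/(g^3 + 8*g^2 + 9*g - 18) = (g + 5)/(g - 1)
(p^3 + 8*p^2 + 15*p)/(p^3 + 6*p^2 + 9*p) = (p + 5)/(p + 3)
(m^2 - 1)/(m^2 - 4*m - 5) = (m - 1)/(m - 5)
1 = 1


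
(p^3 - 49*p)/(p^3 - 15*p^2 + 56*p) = (p + 7)/(p - 8)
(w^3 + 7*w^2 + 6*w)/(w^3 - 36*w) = (w + 1)/(w - 6)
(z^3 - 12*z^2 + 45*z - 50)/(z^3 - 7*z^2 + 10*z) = (z - 5)/z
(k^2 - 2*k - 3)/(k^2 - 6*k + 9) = (k + 1)/(k - 3)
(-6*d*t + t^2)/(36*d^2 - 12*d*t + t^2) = t/(-6*d + t)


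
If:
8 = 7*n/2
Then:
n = 16/7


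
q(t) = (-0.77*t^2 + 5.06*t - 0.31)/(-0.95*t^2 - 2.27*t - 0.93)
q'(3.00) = 0.21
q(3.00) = -0.49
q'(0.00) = -6.25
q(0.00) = 0.33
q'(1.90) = 0.26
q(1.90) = -0.75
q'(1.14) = 0.18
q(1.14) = -0.94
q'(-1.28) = 24.20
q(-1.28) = -19.20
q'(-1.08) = 7.75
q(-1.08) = -16.14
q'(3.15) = 0.20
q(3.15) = -0.46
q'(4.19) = 0.15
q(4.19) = -0.27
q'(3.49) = 0.19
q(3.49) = -0.39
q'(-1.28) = 24.20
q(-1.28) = -19.20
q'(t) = (5.06 - 1.54*t)/(-0.95*t^2 - 2.27*t - 0.93) + (1.9*t + 2.27)*(-0.77*t^2 + 5.06*t - 0.31)/(-0.95*t^2 - 2.27*t - 0.93)^2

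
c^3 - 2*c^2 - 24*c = c*(c - 6)*(c + 4)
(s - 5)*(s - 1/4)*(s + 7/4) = s^3 - 7*s^2/2 - 127*s/16 + 35/16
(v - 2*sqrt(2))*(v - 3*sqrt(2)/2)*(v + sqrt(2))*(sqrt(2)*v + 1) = sqrt(2)*v^4 - 4*v^3 - 7*sqrt(2)*v^2/2 + 11*v + 6*sqrt(2)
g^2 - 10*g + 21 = (g - 7)*(g - 3)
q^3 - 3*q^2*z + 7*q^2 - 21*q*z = q*(q + 7)*(q - 3*z)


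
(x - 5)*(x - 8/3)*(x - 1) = x^3 - 26*x^2/3 + 21*x - 40/3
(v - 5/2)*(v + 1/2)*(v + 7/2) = v^3 + 3*v^2/2 - 33*v/4 - 35/8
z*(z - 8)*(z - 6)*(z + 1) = z^4 - 13*z^3 + 34*z^2 + 48*z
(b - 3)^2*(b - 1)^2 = b^4 - 8*b^3 + 22*b^2 - 24*b + 9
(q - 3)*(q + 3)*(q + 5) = q^3 + 5*q^2 - 9*q - 45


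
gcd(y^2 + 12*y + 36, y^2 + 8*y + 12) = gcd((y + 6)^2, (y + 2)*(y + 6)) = y + 6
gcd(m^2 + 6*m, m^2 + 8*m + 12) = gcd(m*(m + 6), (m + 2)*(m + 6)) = m + 6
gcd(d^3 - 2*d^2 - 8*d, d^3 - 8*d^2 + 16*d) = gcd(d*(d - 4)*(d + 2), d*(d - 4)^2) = d^2 - 4*d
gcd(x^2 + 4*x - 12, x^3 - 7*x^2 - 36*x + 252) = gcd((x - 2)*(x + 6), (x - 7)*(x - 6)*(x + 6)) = x + 6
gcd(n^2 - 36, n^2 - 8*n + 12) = n - 6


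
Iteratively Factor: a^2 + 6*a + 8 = (a + 2)*(a + 4)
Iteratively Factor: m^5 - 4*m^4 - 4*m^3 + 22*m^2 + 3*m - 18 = (m + 2)*(m^4 - 6*m^3 + 8*m^2 + 6*m - 9) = (m - 1)*(m + 2)*(m^3 - 5*m^2 + 3*m + 9) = (m - 3)*(m - 1)*(m + 2)*(m^2 - 2*m - 3) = (m - 3)*(m - 1)*(m + 1)*(m + 2)*(m - 3)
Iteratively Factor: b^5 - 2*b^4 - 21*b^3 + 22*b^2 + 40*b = (b + 4)*(b^4 - 6*b^3 + 3*b^2 + 10*b) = (b + 1)*(b + 4)*(b^3 - 7*b^2 + 10*b) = (b - 2)*(b + 1)*(b + 4)*(b^2 - 5*b) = b*(b - 2)*(b + 1)*(b + 4)*(b - 5)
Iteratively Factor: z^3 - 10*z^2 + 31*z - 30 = (z - 2)*(z^2 - 8*z + 15) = (z - 3)*(z - 2)*(z - 5)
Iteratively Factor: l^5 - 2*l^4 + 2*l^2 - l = (l - 1)*(l^4 - l^3 - l^2 + l) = (l - 1)^2*(l^3 - l) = (l - 1)^2*(l + 1)*(l^2 - l) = (l - 1)^3*(l + 1)*(l)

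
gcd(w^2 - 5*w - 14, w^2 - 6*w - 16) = w + 2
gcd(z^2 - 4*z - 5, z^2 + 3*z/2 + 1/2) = z + 1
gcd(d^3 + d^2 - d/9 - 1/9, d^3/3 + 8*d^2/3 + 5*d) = 1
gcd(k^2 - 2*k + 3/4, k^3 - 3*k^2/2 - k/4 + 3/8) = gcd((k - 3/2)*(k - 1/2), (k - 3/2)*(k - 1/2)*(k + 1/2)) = k^2 - 2*k + 3/4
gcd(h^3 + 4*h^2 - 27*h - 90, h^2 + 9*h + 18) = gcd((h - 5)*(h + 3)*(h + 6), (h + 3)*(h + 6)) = h^2 + 9*h + 18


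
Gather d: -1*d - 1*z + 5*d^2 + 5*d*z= 5*d^2 + d*(5*z - 1) - z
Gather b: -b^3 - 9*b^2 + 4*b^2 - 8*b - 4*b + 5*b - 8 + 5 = -b^3 - 5*b^2 - 7*b - 3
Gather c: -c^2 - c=-c^2 - c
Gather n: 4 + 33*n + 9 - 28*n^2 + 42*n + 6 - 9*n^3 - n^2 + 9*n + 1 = -9*n^3 - 29*n^2 + 84*n + 20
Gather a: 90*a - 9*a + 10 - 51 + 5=81*a - 36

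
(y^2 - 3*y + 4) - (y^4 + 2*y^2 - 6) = -y^4 - y^2 - 3*y + 10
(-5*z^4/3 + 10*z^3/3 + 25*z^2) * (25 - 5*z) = 25*z^5/3 - 175*z^4/3 - 125*z^3/3 + 625*z^2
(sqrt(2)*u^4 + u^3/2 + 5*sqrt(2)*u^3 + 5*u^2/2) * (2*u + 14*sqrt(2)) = 2*sqrt(2)*u^5 + 10*sqrt(2)*u^4 + 29*u^4 + 7*sqrt(2)*u^3 + 145*u^3 + 35*sqrt(2)*u^2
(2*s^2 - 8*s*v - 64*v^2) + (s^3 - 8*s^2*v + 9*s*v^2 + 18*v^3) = s^3 - 8*s^2*v + 2*s^2 + 9*s*v^2 - 8*s*v + 18*v^3 - 64*v^2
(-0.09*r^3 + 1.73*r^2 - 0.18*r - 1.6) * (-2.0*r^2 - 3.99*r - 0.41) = 0.18*r^5 - 3.1009*r^4 - 6.5058*r^3 + 3.2089*r^2 + 6.4578*r + 0.656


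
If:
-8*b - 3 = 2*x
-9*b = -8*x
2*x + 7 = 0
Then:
No Solution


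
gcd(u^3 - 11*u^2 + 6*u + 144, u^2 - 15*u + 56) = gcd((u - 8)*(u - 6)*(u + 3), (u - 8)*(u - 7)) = u - 8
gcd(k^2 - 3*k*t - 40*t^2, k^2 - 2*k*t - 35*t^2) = k + 5*t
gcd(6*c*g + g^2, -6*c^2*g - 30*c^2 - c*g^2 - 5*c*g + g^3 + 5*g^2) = 1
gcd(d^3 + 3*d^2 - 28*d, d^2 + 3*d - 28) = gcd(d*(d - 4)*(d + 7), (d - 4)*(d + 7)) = d^2 + 3*d - 28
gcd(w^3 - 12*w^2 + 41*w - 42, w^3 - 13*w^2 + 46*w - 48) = w^2 - 5*w + 6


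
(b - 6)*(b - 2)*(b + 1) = b^3 - 7*b^2 + 4*b + 12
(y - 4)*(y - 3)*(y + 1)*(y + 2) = y^4 - 4*y^3 - 7*y^2 + 22*y + 24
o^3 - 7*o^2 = o^2*(o - 7)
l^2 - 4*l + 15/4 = (l - 5/2)*(l - 3/2)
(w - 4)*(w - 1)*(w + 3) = w^3 - 2*w^2 - 11*w + 12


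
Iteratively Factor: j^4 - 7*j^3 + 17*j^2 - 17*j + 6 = (j - 1)*(j^3 - 6*j^2 + 11*j - 6) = (j - 3)*(j - 1)*(j^2 - 3*j + 2) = (j - 3)*(j - 2)*(j - 1)*(j - 1)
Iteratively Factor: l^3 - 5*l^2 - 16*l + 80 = (l - 5)*(l^2 - 16) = (l - 5)*(l + 4)*(l - 4)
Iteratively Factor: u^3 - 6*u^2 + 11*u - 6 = (u - 2)*(u^2 - 4*u + 3) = (u - 3)*(u - 2)*(u - 1)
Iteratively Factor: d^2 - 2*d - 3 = (d + 1)*(d - 3)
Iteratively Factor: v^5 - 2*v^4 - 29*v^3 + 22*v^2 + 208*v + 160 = (v - 5)*(v^4 + 3*v^3 - 14*v^2 - 48*v - 32) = (v - 5)*(v + 1)*(v^3 + 2*v^2 - 16*v - 32) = (v - 5)*(v - 4)*(v + 1)*(v^2 + 6*v + 8) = (v - 5)*(v - 4)*(v + 1)*(v + 4)*(v + 2)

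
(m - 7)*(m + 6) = m^2 - m - 42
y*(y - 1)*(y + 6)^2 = y^4 + 11*y^3 + 24*y^2 - 36*y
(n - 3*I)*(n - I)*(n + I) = n^3 - 3*I*n^2 + n - 3*I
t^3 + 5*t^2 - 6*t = t*(t - 1)*(t + 6)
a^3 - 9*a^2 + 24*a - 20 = (a - 5)*(a - 2)^2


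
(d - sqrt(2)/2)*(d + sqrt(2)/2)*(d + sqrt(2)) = d^3 + sqrt(2)*d^2 - d/2 - sqrt(2)/2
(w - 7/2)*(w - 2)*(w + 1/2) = w^3 - 5*w^2 + 17*w/4 + 7/2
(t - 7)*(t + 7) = t^2 - 49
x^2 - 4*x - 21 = (x - 7)*(x + 3)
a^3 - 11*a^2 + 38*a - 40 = (a - 5)*(a - 4)*(a - 2)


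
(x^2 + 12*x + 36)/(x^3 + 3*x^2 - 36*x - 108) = (x + 6)/(x^2 - 3*x - 18)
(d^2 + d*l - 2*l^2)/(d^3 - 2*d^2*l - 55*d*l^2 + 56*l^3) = (d + 2*l)/(d^2 - d*l - 56*l^2)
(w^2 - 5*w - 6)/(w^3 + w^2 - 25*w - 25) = (w - 6)/(w^2 - 25)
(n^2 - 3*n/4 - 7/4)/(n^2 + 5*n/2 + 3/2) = (4*n - 7)/(2*(2*n + 3))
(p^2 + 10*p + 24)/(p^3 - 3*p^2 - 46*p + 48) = (p + 4)/(p^2 - 9*p + 8)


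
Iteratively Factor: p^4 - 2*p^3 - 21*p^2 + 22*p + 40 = (p - 5)*(p^3 + 3*p^2 - 6*p - 8) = (p - 5)*(p + 4)*(p^2 - p - 2) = (p - 5)*(p - 2)*(p + 4)*(p + 1)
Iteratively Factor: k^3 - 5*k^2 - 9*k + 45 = (k - 3)*(k^2 - 2*k - 15) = (k - 3)*(k + 3)*(k - 5)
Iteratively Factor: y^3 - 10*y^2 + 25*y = (y - 5)*(y^2 - 5*y) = y*(y - 5)*(y - 5)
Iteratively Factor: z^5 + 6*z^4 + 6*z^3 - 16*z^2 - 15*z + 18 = (z - 1)*(z^4 + 7*z^3 + 13*z^2 - 3*z - 18) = (z - 1)*(z + 3)*(z^3 + 4*z^2 + z - 6) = (z - 1)*(z + 3)^2*(z^2 + z - 2) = (z - 1)*(z + 2)*(z + 3)^2*(z - 1)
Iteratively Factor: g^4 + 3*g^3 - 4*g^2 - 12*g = (g - 2)*(g^3 + 5*g^2 + 6*g) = (g - 2)*(g + 3)*(g^2 + 2*g) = (g - 2)*(g + 2)*(g + 3)*(g)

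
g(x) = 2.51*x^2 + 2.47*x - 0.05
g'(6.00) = 32.59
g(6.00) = 105.13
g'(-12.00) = -57.77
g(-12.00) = 331.75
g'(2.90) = 17.03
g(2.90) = 28.22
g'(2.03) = 12.66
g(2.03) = 15.31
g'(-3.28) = -14.00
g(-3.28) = 18.85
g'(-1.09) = -3.00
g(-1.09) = 0.24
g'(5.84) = 31.79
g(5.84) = 99.98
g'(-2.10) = -8.07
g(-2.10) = 5.83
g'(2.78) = 16.43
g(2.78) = 26.21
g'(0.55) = 5.23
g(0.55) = 2.07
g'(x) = 5.02*x + 2.47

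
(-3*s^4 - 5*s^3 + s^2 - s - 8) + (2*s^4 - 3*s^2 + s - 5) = -s^4 - 5*s^3 - 2*s^2 - 13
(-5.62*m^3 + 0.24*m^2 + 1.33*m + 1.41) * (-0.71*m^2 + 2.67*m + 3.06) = 3.9902*m^5 - 15.1758*m^4 - 17.5007*m^3 + 3.2844*m^2 + 7.8345*m + 4.3146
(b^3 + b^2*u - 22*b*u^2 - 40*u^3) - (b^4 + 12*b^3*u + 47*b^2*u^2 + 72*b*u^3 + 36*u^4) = -b^4 - 12*b^3*u + b^3 - 47*b^2*u^2 + b^2*u - 72*b*u^3 - 22*b*u^2 - 36*u^4 - 40*u^3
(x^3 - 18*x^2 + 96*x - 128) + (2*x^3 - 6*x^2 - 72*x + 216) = 3*x^3 - 24*x^2 + 24*x + 88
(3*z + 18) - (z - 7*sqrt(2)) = 2*z + 7*sqrt(2) + 18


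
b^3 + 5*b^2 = b^2*(b + 5)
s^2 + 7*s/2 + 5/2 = (s + 1)*(s + 5/2)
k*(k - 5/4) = k^2 - 5*k/4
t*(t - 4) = t^2 - 4*t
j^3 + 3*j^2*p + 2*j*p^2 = j*(j + p)*(j + 2*p)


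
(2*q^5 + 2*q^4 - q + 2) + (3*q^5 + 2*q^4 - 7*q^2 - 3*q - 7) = 5*q^5 + 4*q^4 - 7*q^2 - 4*q - 5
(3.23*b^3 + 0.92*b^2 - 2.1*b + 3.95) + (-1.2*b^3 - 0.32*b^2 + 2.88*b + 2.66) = 2.03*b^3 + 0.6*b^2 + 0.78*b + 6.61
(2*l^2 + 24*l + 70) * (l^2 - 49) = 2*l^4 + 24*l^3 - 28*l^2 - 1176*l - 3430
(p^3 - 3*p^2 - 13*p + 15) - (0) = p^3 - 3*p^2 - 13*p + 15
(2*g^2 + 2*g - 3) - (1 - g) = 2*g^2 + 3*g - 4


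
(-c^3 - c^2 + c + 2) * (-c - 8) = c^4 + 9*c^3 + 7*c^2 - 10*c - 16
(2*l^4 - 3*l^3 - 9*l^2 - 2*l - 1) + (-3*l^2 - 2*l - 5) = 2*l^4 - 3*l^3 - 12*l^2 - 4*l - 6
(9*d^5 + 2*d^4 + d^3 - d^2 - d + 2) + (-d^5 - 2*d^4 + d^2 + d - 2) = 8*d^5 + d^3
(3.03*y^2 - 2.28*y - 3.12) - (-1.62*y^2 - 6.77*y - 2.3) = 4.65*y^2 + 4.49*y - 0.82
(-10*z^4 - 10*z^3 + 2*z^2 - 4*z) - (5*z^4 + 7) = -15*z^4 - 10*z^3 + 2*z^2 - 4*z - 7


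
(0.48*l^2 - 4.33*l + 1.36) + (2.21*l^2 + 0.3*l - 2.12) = 2.69*l^2 - 4.03*l - 0.76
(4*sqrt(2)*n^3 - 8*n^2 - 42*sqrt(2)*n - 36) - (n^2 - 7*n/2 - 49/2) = 4*sqrt(2)*n^3 - 9*n^2 - 42*sqrt(2)*n + 7*n/2 - 23/2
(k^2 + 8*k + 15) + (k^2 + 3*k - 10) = 2*k^2 + 11*k + 5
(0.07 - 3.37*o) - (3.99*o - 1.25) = 1.32 - 7.36*o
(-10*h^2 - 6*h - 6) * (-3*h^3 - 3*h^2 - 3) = 30*h^5 + 48*h^4 + 36*h^3 + 48*h^2 + 18*h + 18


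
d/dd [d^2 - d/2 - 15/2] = 2*d - 1/2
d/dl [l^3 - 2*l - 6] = 3*l^2 - 2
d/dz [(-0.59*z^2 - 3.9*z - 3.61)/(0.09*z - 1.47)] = (-0.0531*z^2 + 1.7346*z + 6.0579)/(0.0081*z^2 - 0.2646*z + 2.1609)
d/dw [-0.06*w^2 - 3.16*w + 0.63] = -0.12*w - 3.16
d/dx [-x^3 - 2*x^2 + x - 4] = -3*x^2 - 4*x + 1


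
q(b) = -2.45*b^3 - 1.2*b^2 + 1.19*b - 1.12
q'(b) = -7.35*b^2 - 2.4*b + 1.19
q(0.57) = -1.29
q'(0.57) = -2.57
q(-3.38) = 75.75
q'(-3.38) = -74.67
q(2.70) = -54.88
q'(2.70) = -58.87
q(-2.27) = 18.65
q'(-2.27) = -31.24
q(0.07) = -1.04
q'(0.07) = 0.99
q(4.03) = -176.17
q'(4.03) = -127.85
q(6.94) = -869.58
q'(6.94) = -369.47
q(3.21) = -90.70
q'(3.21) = -82.25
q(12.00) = -4393.24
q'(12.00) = -1086.01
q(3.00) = -74.50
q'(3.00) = -72.16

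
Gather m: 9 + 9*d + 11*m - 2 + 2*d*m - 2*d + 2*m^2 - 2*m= 7*d + 2*m^2 + m*(2*d + 9) + 7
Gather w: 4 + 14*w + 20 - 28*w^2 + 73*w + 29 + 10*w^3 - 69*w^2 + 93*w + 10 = 10*w^3 - 97*w^2 + 180*w + 63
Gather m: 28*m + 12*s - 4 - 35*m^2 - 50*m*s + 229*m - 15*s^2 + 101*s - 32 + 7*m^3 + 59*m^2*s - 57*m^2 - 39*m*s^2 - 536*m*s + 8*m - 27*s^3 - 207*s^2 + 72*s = 7*m^3 + m^2*(59*s - 92) + m*(-39*s^2 - 586*s + 265) - 27*s^3 - 222*s^2 + 185*s - 36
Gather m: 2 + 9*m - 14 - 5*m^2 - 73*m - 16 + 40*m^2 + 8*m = 35*m^2 - 56*m - 28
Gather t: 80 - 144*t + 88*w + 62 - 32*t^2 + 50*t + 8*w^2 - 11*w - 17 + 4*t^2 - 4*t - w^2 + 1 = -28*t^2 - 98*t + 7*w^2 + 77*w + 126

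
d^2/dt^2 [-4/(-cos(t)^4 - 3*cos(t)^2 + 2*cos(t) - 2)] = 8*(4*(2*cos(t)^3 + 3*cos(t) - 1)^2*sin(t)^2 + (8*sin(t)^4 - 16*sin(t)^2 - cos(t) + 5)*(cos(t)^4 + 3*cos(t)^2 - 2*cos(t) + 2))/(cos(t)^4 + 3*cos(t)^2 - 2*cos(t) + 2)^3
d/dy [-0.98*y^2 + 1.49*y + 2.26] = 1.49 - 1.96*y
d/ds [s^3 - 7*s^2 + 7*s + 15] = 3*s^2 - 14*s + 7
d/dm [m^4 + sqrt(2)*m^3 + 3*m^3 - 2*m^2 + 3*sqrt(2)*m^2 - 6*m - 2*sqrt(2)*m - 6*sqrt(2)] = 4*m^3 + 3*sqrt(2)*m^2 + 9*m^2 - 4*m + 6*sqrt(2)*m - 6 - 2*sqrt(2)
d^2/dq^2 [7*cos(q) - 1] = -7*cos(q)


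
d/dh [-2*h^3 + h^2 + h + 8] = -6*h^2 + 2*h + 1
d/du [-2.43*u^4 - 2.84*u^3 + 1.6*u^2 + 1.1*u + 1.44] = -9.72*u^3 - 8.52*u^2 + 3.2*u + 1.1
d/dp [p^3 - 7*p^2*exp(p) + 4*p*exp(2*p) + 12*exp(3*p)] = -7*p^2*exp(p) + 3*p^2 + 8*p*exp(2*p) - 14*p*exp(p) + 36*exp(3*p) + 4*exp(2*p)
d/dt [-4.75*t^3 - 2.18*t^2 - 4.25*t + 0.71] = -14.25*t^2 - 4.36*t - 4.25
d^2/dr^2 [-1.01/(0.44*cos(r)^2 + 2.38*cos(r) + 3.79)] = (0.782144*(1 - cos(r)^2)^2 + 3.173016*cos(r)^3 - 0.624988000000001*cos(r)^2 - 15.456434*cos(r) - 8.85568)/(0.44*cos(r)^2 + 2.38*cos(r) + 3.79)^3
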